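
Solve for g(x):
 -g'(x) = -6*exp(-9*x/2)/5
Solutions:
 g(x) = C1 - 4*exp(-9*x/2)/15


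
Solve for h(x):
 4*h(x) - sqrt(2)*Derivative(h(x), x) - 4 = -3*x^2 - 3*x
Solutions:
 h(x) = C1*exp(2*sqrt(2)*x) - 3*x^2/4 - 3*x/4 - 3*sqrt(2)*x/8 - 3*sqrt(2)/16 + 13/16


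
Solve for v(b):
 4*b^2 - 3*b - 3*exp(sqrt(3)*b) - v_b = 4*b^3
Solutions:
 v(b) = C1 - b^4 + 4*b^3/3 - 3*b^2/2 - sqrt(3)*exp(sqrt(3)*b)


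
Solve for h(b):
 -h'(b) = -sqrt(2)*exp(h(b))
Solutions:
 h(b) = log(-1/(C1 + sqrt(2)*b))


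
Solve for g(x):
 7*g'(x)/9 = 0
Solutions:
 g(x) = C1


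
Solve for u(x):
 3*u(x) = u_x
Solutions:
 u(x) = C1*exp(3*x)


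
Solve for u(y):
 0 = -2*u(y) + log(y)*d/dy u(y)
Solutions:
 u(y) = C1*exp(2*li(y))


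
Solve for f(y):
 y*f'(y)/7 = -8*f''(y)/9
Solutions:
 f(y) = C1 + C2*erf(3*sqrt(7)*y/28)


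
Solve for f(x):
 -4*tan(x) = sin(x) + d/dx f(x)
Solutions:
 f(x) = C1 + 4*log(cos(x)) + cos(x)


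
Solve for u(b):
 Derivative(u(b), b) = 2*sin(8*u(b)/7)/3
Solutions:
 -2*b/3 + 7*log(cos(8*u(b)/7) - 1)/16 - 7*log(cos(8*u(b)/7) + 1)/16 = C1


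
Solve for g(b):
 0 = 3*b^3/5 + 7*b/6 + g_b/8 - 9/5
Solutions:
 g(b) = C1 - 6*b^4/5 - 14*b^2/3 + 72*b/5


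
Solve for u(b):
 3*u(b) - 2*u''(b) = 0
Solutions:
 u(b) = C1*exp(-sqrt(6)*b/2) + C2*exp(sqrt(6)*b/2)


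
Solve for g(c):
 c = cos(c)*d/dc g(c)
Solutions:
 g(c) = C1 + Integral(c/cos(c), c)


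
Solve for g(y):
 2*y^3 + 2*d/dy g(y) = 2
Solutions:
 g(y) = C1 - y^4/4 + y


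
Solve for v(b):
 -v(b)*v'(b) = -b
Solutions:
 v(b) = -sqrt(C1 + b^2)
 v(b) = sqrt(C1 + b^2)


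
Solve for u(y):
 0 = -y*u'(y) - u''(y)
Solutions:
 u(y) = C1 + C2*erf(sqrt(2)*y/2)


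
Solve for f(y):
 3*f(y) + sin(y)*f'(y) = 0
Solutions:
 f(y) = C1*(cos(y) + 1)^(3/2)/(cos(y) - 1)^(3/2)


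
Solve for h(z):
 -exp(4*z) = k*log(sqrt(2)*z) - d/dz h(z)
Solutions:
 h(z) = C1 + k*z*log(z) + k*z*(-1 + log(2)/2) + exp(4*z)/4


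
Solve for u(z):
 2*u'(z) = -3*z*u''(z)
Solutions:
 u(z) = C1 + C2*z^(1/3)


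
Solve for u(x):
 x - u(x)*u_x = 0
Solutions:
 u(x) = -sqrt(C1 + x^2)
 u(x) = sqrt(C1 + x^2)


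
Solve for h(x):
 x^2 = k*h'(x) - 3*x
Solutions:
 h(x) = C1 + x^3/(3*k) + 3*x^2/(2*k)


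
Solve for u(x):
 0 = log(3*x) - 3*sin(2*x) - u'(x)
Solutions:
 u(x) = C1 + x*log(x) - x + x*log(3) + 3*cos(2*x)/2


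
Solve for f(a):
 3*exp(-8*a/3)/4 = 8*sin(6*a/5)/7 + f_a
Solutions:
 f(a) = C1 + 20*cos(6*a/5)/21 - 9*exp(-8*a/3)/32


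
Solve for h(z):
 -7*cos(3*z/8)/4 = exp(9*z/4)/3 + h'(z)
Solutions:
 h(z) = C1 - 4*exp(9*z/4)/27 - 14*sin(3*z/8)/3


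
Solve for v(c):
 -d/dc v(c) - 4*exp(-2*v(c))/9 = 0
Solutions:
 v(c) = log(-sqrt(C1 - 8*c)) - log(3)
 v(c) = log(C1 - 8*c)/2 - log(3)


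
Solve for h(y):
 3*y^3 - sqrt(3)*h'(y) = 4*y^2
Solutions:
 h(y) = C1 + sqrt(3)*y^4/4 - 4*sqrt(3)*y^3/9


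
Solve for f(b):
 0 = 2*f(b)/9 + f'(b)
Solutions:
 f(b) = C1*exp(-2*b/9)


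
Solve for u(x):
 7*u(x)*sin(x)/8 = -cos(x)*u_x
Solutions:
 u(x) = C1*cos(x)^(7/8)


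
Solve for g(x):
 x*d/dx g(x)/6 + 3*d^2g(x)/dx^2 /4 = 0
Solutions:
 g(x) = C1 + C2*erf(x/3)


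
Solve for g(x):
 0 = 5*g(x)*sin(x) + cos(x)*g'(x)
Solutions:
 g(x) = C1*cos(x)^5


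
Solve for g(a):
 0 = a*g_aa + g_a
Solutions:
 g(a) = C1 + C2*log(a)


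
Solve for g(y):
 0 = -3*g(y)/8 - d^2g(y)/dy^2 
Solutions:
 g(y) = C1*sin(sqrt(6)*y/4) + C2*cos(sqrt(6)*y/4)


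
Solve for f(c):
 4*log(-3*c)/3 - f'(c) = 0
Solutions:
 f(c) = C1 + 4*c*log(-c)/3 + 4*c*(-1 + log(3))/3


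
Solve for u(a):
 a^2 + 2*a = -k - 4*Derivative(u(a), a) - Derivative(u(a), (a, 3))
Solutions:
 u(a) = C1 + C2*sin(2*a) + C3*cos(2*a) - a^3/12 - a^2/4 - a*k/4 + a/8


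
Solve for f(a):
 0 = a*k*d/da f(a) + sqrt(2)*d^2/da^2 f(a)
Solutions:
 f(a) = Piecewise((-2^(3/4)*sqrt(pi)*C1*erf(2^(1/4)*a*sqrt(k)/2)/(2*sqrt(k)) - C2, (k > 0) | (k < 0)), (-C1*a - C2, True))


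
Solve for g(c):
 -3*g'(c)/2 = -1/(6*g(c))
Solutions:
 g(c) = -sqrt(C1 + 2*c)/3
 g(c) = sqrt(C1 + 2*c)/3


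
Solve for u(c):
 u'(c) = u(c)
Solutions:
 u(c) = C1*exp(c)


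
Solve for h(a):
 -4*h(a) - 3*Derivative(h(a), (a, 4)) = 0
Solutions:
 h(a) = (C1*sin(3^(3/4)*a/3) + C2*cos(3^(3/4)*a/3))*exp(-3^(3/4)*a/3) + (C3*sin(3^(3/4)*a/3) + C4*cos(3^(3/4)*a/3))*exp(3^(3/4)*a/3)


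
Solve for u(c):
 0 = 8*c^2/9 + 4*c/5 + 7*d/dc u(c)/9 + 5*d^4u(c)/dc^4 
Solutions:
 u(c) = C1 + C4*exp(-525^(1/3)*c/15) - 8*c^3/21 - 18*c^2/35 + (C2*sin(175^(1/3)*3^(5/6)*c/30) + C3*cos(175^(1/3)*3^(5/6)*c/30))*exp(525^(1/3)*c/30)


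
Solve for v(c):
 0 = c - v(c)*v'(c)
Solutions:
 v(c) = -sqrt(C1 + c^2)
 v(c) = sqrt(C1 + c^2)


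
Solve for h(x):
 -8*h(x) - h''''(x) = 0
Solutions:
 h(x) = (C1*sin(2^(1/4)*x) + C2*cos(2^(1/4)*x))*exp(-2^(1/4)*x) + (C3*sin(2^(1/4)*x) + C4*cos(2^(1/4)*x))*exp(2^(1/4)*x)


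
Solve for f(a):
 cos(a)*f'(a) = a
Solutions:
 f(a) = C1 + Integral(a/cos(a), a)


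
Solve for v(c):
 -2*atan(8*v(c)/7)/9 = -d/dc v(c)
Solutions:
 Integral(1/atan(8*_y/7), (_y, v(c))) = C1 + 2*c/9


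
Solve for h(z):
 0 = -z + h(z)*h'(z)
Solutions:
 h(z) = -sqrt(C1 + z^2)
 h(z) = sqrt(C1 + z^2)


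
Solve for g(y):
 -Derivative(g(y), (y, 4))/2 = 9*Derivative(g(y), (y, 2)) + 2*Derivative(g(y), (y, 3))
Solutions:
 g(y) = C1 + C2*y + (C3*sin(sqrt(14)*y) + C4*cos(sqrt(14)*y))*exp(-2*y)


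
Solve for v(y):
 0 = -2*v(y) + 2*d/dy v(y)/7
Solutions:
 v(y) = C1*exp(7*y)


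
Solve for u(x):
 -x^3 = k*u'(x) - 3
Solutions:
 u(x) = C1 - x^4/(4*k) + 3*x/k


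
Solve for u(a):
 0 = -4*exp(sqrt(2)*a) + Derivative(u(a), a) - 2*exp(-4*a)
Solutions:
 u(a) = C1 + 2*sqrt(2)*exp(sqrt(2)*a) - exp(-4*a)/2


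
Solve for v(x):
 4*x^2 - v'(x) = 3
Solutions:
 v(x) = C1 + 4*x^3/3 - 3*x


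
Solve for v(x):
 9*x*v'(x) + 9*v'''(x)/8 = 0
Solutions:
 v(x) = C1 + Integral(C2*airyai(-2*x) + C3*airybi(-2*x), x)


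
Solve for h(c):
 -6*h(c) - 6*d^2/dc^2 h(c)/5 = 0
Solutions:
 h(c) = C1*sin(sqrt(5)*c) + C2*cos(sqrt(5)*c)


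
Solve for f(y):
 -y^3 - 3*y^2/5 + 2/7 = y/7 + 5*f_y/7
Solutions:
 f(y) = C1 - 7*y^4/20 - 7*y^3/25 - y^2/10 + 2*y/5


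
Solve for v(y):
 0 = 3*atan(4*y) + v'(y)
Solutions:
 v(y) = C1 - 3*y*atan(4*y) + 3*log(16*y^2 + 1)/8


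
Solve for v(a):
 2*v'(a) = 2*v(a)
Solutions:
 v(a) = C1*exp(a)


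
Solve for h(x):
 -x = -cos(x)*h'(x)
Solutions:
 h(x) = C1 + Integral(x/cos(x), x)


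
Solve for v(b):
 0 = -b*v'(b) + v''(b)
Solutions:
 v(b) = C1 + C2*erfi(sqrt(2)*b/2)


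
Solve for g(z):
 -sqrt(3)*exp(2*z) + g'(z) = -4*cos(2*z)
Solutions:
 g(z) = C1 + sqrt(3)*exp(2*z)/2 - 2*sin(2*z)


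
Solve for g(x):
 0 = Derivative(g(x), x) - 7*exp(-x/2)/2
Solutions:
 g(x) = C1 - 7*exp(-x/2)


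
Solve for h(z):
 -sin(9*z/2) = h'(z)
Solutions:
 h(z) = C1 + 2*cos(9*z/2)/9


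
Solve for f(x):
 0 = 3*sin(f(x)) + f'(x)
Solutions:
 f(x) = -acos((-C1 - exp(6*x))/(C1 - exp(6*x))) + 2*pi
 f(x) = acos((-C1 - exp(6*x))/(C1 - exp(6*x)))


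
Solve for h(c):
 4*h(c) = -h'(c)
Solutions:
 h(c) = C1*exp(-4*c)


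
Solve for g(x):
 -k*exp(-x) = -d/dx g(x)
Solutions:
 g(x) = C1 - k*exp(-x)


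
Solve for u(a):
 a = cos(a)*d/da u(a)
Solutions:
 u(a) = C1 + Integral(a/cos(a), a)


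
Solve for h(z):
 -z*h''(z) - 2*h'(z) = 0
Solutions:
 h(z) = C1 + C2/z


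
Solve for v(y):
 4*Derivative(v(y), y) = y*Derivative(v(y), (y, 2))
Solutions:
 v(y) = C1 + C2*y^5


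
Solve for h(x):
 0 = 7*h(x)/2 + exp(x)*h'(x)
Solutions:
 h(x) = C1*exp(7*exp(-x)/2)


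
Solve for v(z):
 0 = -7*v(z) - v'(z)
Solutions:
 v(z) = C1*exp(-7*z)


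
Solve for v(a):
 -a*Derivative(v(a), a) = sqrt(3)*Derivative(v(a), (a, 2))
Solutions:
 v(a) = C1 + C2*erf(sqrt(2)*3^(3/4)*a/6)


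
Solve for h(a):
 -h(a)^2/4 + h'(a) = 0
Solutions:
 h(a) = -4/(C1 + a)


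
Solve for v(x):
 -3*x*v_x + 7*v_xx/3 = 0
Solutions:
 v(x) = C1 + C2*erfi(3*sqrt(14)*x/14)


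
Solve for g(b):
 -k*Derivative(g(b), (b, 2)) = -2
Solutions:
 g(b) = C1 + C2*b + b^2/k


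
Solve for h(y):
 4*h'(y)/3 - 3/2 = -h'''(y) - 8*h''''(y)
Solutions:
 h(y) = C1 + C2*exp(y*(-2 + (48*sqrt(577) + 1153)^(-1/3) + (48*sqrt(577) + 1153)^(1/3))/48)*sin(sqrt(3)*y*(-(48*sqrt(577) + 1153)^(1/3) + (48*sqrt(577) + 1153)^(-1/3))/48) + C3*exp(y*(-2 + (48*sqrt(577) + 1153)^(-1/3) + (48*sqrt(577) + 1153)^(1/3))/48)*cos(sqrt(3)*y*(-(48*sqrt(577) + 1153)^(1/3) + (48*sqrt(577) + 1153)^(-1/3))/48) + C4*exp(-y*((48*sqrt(577) + 1153)^(-1/3) + 1 + (48*sqrt(577) + 1153)^(1/3))/24) + 9*y/8


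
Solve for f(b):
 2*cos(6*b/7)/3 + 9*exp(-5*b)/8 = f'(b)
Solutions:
 f(b) = C1 + 7*sin(6*b/7)/9 - 9*exp(-5*b)/40


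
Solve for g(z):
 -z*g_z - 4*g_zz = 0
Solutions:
 g(z) = C1 + C2*erf(sqrt(2)*z/4)


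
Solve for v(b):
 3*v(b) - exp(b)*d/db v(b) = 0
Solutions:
 v(b) = C1*exp(-3*exp(-b))


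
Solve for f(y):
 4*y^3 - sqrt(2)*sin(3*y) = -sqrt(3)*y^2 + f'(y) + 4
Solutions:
 f(y) = C1 + y^4 + sqrt(3)*y^3/3 - 4*y + sqrt(2)*cos(3*y)/3


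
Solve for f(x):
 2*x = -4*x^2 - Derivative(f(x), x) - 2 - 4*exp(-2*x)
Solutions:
 f(x) = C1 - 4*x^3/3 - x^2 - 2*x + 2*exp(-2*x)


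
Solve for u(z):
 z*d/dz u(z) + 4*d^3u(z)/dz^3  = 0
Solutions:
 u(z) = C1 + Integral(C2*airyai(-2^(1/3)*z/2) + C3*airybi(-2^(1/3)*z/2), z)


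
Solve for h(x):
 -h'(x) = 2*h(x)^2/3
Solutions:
 h(x) = 3/(C1 + 2*x)


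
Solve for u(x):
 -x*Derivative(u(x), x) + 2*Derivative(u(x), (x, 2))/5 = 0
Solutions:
 u(x) = C1 + C2*erfi(sqrt(5)*x/2)


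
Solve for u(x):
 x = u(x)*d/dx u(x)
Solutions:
 u(x) = -sqrt(C1 + x^2)
 u(x) = sqrt(C1 + x^2)


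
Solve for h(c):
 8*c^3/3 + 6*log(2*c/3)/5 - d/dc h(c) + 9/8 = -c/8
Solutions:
 h(c) = C1 + 2*c^4/3 + c^2/16 + 6*c*log(c)/5 - 6*c*log(3)/5 - 3*c/40 + 6*c*log(2)/5


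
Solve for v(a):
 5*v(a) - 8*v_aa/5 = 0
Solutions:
 v(a) = C1*exp(-5*sqrt(2)*a/4) + C2*exp(5*sqrt(2)*a/4)


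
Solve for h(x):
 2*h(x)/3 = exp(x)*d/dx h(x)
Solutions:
 h(x) = C1*exp(-2*exp(-x)/3)


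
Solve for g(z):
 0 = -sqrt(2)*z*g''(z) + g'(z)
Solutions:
 g(z) = C1 + C2*z^(sqrt(2)/2 + 1)


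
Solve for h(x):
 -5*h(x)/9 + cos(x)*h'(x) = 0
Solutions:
 h(x) = C1*(sin(x) + 1)^(5/18)/(sin(x) - 1)^(5/18)


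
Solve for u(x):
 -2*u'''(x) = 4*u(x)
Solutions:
 u(x) = C3*exp(-2^(1/3)*x) + (C1*sin(2^(1/3)*sqrt(3)*x/2) + C2*cos(2^(1/3)*sqrt(3)*x/2))*exp(2^(1/3)*x/2)


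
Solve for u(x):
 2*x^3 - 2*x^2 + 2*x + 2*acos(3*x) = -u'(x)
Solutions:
 u(x) = C1 - x^4/2 + 2*x^3/3 - x^2 - 2*x*acos(3*x) + 2*sqrt(1 - 9*x^2)/3


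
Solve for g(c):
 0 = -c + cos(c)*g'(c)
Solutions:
 g(c) = C1 + Integral(c/cos(c), c)


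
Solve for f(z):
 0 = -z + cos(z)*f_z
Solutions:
 f(z) = C1 + Integral(z/cos(z), z)


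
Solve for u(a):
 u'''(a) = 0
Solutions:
 u(a) = C1 + C2*a + C3*a^2


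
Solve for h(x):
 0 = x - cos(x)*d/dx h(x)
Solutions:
 h(x) = C1 + Integral(x/cos(x), x)


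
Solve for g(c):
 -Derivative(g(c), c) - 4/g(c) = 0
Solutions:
 g(c) = -sqrt(C1 - 8*c)
 g(c) = sqrt(C1 - 8*c)


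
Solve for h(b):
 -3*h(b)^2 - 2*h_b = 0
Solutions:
 h(b) = 2/(C1 + 3*b)


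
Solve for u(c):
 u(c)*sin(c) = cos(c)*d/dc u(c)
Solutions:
 u(c) = C1/cos(c)


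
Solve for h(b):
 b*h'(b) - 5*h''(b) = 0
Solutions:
 h(b) = C1 + C2*erfi(sqrt(10)*b/10)


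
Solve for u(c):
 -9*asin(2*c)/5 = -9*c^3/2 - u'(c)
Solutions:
 u(c) = C1 - 9*c^4/8 + 9*c*asin(2*c)/5 + 9*sqrt(1 - 4*c^2)/10


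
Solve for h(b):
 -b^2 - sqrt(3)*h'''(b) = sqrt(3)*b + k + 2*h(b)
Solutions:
 h(b) = C3*exp(-2^(1/3)*3^(5/6)*b/3) - b^2/2 - sqrt(3)*b/2 - k/2 + (C1*sin(6^(1/3)*b/2) + C2*cos(6^(1/3)*b/2))*exp(2^(1/3)*3^(5/6)*b/6)


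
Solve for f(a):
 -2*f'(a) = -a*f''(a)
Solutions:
 f(a) = C1 + C2*a^3


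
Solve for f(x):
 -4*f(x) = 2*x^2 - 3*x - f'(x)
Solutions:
 f(x) = C1*exp(4*x) - x^2/2 + x/2 + 1/8


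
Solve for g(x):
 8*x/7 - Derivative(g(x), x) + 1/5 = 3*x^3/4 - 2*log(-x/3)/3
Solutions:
 g(x) = C1 - 3*x^4/16 + 4*x^2/7 + 2*x*log(-x)/3 + x*(-10*log(3) - 7)/15


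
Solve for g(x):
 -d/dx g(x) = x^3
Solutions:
 g(x) = C1 - x^4/4


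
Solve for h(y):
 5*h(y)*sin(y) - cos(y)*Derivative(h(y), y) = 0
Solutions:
 h(y) = C1/cos(y)^5


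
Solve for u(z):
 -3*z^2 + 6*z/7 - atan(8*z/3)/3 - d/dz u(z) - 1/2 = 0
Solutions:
 u(z) = C1 - z^3 + 3*z^2/7 - z*atan(8*z/3)/3 - z/2 + log(64*z^2 + 9)/16


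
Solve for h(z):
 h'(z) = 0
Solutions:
 h(z) = C1


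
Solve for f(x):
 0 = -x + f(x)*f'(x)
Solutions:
 f(x) = -sqrt(C1 + x^2)
 f(x) = sqrt(C1 + x^2)


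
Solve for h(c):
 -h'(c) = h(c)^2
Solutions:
 h(c) = 1/(C1 + c)


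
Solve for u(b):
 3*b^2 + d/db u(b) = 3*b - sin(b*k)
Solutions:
 u(b) = C1 - b^3 + 3*b^2/2 + cos(b*k)/k


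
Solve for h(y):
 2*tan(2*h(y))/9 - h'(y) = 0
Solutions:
 h(y) = -asin(C1*exp(4*y/9))/2 + pi/2
 h(y) = asin(C1*exp(4*y/9))/2


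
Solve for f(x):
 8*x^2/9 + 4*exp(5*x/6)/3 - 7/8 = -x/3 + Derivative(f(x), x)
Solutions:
 f(x) = C1 + 8*x^3/27 + x^2/6 - 7*x/8 + 8*exp(5*x/6)/5


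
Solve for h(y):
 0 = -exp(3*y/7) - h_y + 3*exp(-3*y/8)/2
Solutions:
 h(y) = C1 - 7*exp(3*y/7)/3 - 4*exp(-3*y/8)


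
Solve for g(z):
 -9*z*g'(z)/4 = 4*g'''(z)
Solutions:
 g(z) = C1 + Integral(C2*airyai(-6^(2/3)*z/4) + C3*airybi(-6^(2/3)*z/4), z)


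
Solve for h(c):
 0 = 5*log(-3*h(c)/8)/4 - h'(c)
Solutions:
 -4*Integral(1/(log(-_y) - 3*log(2) + log(3)), (_y, h(c)))/5 = C1 - c


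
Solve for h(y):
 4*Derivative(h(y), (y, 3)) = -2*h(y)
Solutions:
 h(y) = C3*exp(-2^(2/3)*y/2) + (C1*sin(2^(2/3)*sqrt(3)*y/4) + C2*cos(2^(2/3)*sqrt(3)*y/4))*exp(2^(2/3)*y/4)


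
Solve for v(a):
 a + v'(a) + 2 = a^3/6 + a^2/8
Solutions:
 v(a) = C1 + a^4/24 + a^3/24 - a^2/2 - 2*a


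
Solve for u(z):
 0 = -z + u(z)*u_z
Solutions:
 u(z) = -sqrt(C1 + z^2)
 u(z) = sqrt(C1 + z^2)


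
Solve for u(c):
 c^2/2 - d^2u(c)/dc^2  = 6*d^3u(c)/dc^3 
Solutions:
 u(c) = C1 + C2*c + C3*exp(-c/6) + c^4/24 - c^3 + 18*c^2


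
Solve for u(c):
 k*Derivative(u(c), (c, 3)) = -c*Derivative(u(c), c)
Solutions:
 u(c) = C1 + Integral(C2*airyai(c*(-1/k)^(1/3)) + C3*airybi(c*(-1/k)^(1/3)), c)


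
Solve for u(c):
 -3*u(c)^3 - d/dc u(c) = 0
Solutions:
 u(c) = -sqrt(2)*sqrt(-1/(C1 - 3*c))/2
 u(c) = sqrt(2)*sqrt(-1/(C1 - 3*c))/2


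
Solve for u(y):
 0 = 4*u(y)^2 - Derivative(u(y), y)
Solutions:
 u(y) = -1/(C1 + 4*y)


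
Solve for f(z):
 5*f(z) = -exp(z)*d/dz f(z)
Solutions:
 f(z) = C1*exp(5*exp(-z))


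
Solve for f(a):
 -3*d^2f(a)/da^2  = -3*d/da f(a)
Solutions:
 f(a) = C1 + C2*exp(a)


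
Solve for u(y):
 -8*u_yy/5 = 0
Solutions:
 u(y) = C1 + C2*y


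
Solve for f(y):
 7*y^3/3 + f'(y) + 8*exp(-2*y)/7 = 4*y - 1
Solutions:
 f(y) = C1 - 7*y^4/12 + 2*y^2 - y + 4*exp(-2*y)/7


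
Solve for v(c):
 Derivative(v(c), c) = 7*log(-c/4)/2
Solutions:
 v(c) = C1 + 7*c*log(-c)/2 + c*(-7*log(2) - 7/2)


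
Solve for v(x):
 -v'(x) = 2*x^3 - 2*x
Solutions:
 v(x) = C1 - x^4/2 + x^2


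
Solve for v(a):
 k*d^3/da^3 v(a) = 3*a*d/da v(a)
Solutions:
 v(a) = C1 + Integral(C2*airyai(3^(1/3)*a*(1/k)^(1/3)) + C3*airybi(3^(1/3)*a*(1/k)^(1/3)), a)


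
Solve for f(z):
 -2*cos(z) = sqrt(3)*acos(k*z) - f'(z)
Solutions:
 f(z) = C1 + sqrt(3)*Piecewise((z*acos(k*z) - sqrt(-k^2*z^2 + 1)/k, Ne(k, 0)), (pi*z/2, True)) + 2*sin(z)


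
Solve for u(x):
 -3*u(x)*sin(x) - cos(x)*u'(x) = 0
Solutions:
 u(x) = C1*cos(x)^3


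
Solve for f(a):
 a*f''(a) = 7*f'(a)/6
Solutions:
 f(a) = C1 + C2*a^(13/6)


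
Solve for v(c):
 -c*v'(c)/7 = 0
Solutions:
 v(c) = C1


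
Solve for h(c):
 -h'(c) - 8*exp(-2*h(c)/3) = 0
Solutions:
 h(c) = 3*log(-sqrt(C1 - 8*c)) - 3*log(3) + 3*log(6)/2
 h(c) = 3*log(C1 - 8*c)/2 - 3*log(3) + 3*log(6)/2


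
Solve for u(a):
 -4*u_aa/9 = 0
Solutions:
 u(a) = C1 + C2*a


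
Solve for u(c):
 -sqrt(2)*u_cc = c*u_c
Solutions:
 u(c) = C1 + C2*erf(2^(1/4)*c/2)


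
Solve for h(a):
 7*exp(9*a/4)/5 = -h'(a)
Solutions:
 h(a) = C1 - 28*exp(9*a/4)/45


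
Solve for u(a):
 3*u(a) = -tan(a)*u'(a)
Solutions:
 u(a) = C1/sin(a)^3


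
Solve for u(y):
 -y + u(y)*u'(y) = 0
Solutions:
 u(y) = -sqrt(C1 + y^2)
 u(y) = sqrt(C1 + y^2)


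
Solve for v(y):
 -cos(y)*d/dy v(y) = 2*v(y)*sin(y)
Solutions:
 v(y) = C1*cos(y)^2


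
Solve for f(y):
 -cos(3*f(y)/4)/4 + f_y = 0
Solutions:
 -y/4 - 2*log(sin(3*f(y)/4) - 1)/3 + 2*log(sin(3*f(y)/4) + 1)/3 = C1


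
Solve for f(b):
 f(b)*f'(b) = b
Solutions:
 f(b) = -sqrt(C1 + b^2)
 f(b) = sqrt(C1 + b^2)


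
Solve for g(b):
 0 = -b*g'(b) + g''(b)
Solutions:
 g(b) = C1 + C2*erfi(sqrt(2)*b/2)


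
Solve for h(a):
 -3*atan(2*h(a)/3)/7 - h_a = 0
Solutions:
 Integral(1/atan(2*_y/3), (_y, h(a))) = C1 - 3*a/7


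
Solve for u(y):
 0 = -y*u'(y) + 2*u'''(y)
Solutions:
 u(y) = C1 + Integral(C2*airyai(2^(2/3)*y/2) + C3*airybi(2^(2/3)*y/2), y)


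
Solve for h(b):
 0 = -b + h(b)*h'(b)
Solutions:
 h(b) = -sqrt(C1 + b^2)
 h(b) = sqrt(C1 + b^2)


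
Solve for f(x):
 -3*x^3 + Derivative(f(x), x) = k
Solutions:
 f(x) = C1 + k*x + 3*x^4/4


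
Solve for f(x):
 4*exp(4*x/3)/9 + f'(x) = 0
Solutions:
 f(x) = C1 - exp(4*x/3)/3


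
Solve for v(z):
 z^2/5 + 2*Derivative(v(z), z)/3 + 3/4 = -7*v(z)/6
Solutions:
 v(z) = C1*exp(-7*z/4) - 6*z^2/35 + 48*z/245 - 2589/3430


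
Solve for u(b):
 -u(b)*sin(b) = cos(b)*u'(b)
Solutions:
 u(b) = C1*cos(b)


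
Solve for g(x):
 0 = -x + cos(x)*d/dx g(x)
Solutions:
 g(x) = C1 + Integral(x/cos(x), x)


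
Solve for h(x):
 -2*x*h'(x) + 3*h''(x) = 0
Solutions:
 h(x) = C1 + C2*erfi(sqrt(3)*x/3)


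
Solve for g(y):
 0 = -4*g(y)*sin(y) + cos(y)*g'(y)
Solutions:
 g(y) = C1/cos(y)^4


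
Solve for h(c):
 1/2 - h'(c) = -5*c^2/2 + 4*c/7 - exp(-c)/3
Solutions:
 h(c) = C1 + 5*c^3/6 - 2*c^2/7 + c/2 - exp(-c)/3


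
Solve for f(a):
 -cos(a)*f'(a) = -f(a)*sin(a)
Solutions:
 f(a) = C1/cos(a)


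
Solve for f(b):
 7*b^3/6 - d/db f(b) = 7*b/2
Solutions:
 f(b) = C1 + 7*b^4/24 - 7*b^2/4


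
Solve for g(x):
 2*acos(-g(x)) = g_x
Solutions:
 Integral(1/acos(-_y), (_y, g(x))) = C1 + 2*x


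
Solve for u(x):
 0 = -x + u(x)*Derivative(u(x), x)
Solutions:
 u(x) = -sqrt(C1 + x^2)
 u(x) = sqrt(C1 + x^2)


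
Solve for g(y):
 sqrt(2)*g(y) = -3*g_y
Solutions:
 g(y) = C1*exp(-sqrt(2)*y/3)


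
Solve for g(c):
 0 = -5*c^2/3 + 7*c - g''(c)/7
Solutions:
 g(c) = C1 + C2*c - 35*c^4/36 + 49*c^3/6


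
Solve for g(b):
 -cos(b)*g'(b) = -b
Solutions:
 g(b) = C1 + Integral(b/cos(b), b)


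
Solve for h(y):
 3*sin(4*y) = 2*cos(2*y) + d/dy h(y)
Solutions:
 h(y) = C1 - sin(2*y) - 3*cos(4*y)/4


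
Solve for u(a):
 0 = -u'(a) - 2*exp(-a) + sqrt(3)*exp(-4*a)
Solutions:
 u(a) = C1 + 2*exp(-a) - sqrt(3)*exp(-4*a)/4


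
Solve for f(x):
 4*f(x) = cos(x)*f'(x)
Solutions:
 f(x) = C1*(sin(x)^2 + 2*sin(x) + 1)/(sin(x)^2 - 2*sin(x) + 1)


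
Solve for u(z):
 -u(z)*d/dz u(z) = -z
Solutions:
 u(z) = -sqrt(C1 + z^2)
 u(z) = sqrt(C1 + z^2)


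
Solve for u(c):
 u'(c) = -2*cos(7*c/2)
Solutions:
 u(c) = C1 - 4*sin(7*c/2)/7


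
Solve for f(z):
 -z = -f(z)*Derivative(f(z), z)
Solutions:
 f(z) = -sqrt(C1 + z^2)
 f(z) = sqrt(C1 + z^2)


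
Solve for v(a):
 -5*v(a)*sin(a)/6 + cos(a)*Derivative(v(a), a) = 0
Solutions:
 v(a) = C1/cos(a)^(5/6)


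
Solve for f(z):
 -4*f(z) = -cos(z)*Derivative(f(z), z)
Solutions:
 f(z) = C1*(sin(z)^2 + 2*sin(z) + 1)/(sin(z)^2 - 2*sin(z) + 1)


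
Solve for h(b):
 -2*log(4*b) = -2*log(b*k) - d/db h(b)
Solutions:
 h(b) = C1 + 2*b*(-log(k) + 2*log(2))


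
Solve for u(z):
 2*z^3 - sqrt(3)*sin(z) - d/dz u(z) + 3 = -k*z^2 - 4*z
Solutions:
 u(z) = C1 + k*z^3/3 + z^4/2 + 2*z^2 + 3*z + sqrt(3)*cos(z)


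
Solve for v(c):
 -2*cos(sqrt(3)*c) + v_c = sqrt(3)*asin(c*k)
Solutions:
 v(c) = C1 + sqrt(3)*Piecewise((c*asin(c*k) + sqrt(-c^2*k^2 + 1)/k, Ne(k, 0)), (0, True)) + 2*sqrt(3)*sin(sqrt(3)*c)/3


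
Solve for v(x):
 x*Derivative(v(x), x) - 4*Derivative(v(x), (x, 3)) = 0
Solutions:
 v(x) = C1 + Integral(C2*airyai(2^(1/3)*x/2) + C3*airybi(2^(1/3)*x/2), x)


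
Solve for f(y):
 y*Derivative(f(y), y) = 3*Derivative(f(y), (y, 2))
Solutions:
 f(y) = C1 + C2*erfi(sqrt(6)*y/6)


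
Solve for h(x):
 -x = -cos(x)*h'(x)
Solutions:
 h(x) = C1 + Integral(x/cos(x), x)


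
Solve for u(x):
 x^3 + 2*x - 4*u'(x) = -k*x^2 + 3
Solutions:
 u(x) = C1 + k*x^3/12 + x^4/16 + x^2/4 - 3*x/4


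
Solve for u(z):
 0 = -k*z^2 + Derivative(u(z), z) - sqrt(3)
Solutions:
 u(z) = C1 + k*z^3/3 + sqrt(3)*z


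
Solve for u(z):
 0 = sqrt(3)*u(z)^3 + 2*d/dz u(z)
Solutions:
 u(z) = -sqrt(-1/(C1 - sqrt(3)*z))
 u(z) = sqrt(-1/(C1 - sqrt(3)*z))


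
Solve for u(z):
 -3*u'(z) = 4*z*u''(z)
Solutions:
 u(z) = C1 + C2*z^(1/4)


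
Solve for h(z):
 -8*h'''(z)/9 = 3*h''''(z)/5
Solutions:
 h(z) = C1 + C2*z + C3*z^2 + C4*exp(-40*z/27)


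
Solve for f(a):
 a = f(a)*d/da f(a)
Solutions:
 f(a) = -sqrt(C1 + a^2)
 f(a) = sqrt(C1 + a^2)


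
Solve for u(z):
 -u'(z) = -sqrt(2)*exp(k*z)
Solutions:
 u(z) = C1 + sqrt(2)*exp(k*z)/k


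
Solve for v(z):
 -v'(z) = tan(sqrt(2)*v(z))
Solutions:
 v(z) = sqrt(2)*(pi - asin(C1*exp(-sqrt(2)*z)))/2
 v(z) = sqrt(2)*asin(C1*exp(-sqrt(2)*z))/2


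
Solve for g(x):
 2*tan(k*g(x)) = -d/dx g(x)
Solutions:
 g(x) = Piecewise((-asin(exp(C1*k - 2*k*x))/k + pi/k, Ne(k, 0)), (nan, True))
 g(x) = Piecewise((asin(exp(C1*k - 2*k*x))/k, Ne(k, 0)), (nan, True))


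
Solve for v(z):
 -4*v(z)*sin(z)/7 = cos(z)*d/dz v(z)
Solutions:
 v(z) = C1*cos(z)^(4/7)


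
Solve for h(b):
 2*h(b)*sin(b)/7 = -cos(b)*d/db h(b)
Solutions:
 h(b) = C1*cos(b)^(2/7)


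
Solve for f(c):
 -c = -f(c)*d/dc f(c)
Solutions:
 f(c) = -sqrt(C1 + c^2)
 f(c) = sqrt(C1 + c^2)


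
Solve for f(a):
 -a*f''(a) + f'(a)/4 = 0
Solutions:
 f(a) = C1 + C2*a^(5/4)


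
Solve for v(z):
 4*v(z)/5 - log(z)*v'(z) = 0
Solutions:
 v(z) = C1*exp(4*li(z)/5)


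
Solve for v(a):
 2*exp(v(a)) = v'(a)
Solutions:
 v(a) = log(-1/(C1 + 2*a))


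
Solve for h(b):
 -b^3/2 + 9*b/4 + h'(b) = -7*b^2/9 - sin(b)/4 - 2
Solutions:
 h(b) = C1 + b^4/8 - 7*b^3/27 - 9*b^2/8 - 2*b + cos(b)/4


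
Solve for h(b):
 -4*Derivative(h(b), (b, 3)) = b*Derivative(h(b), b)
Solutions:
 h(b) = C1 + Integral(C2*airyai(-2^(1/3)*b/2) + C3*airybi(-2^(1/3)*b/2), b)


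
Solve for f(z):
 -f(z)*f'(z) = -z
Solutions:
 f(z) = -sqrt(C1 + z^2)
 f(z) = sqrt(C1 + z^2)


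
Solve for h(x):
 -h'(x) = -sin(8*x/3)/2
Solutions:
 h(x) = C1 - 3*cos(8*x/3)/16


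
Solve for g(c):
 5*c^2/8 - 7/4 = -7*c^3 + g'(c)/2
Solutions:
 g(c) = C1 + 7*c^4/2 + 5*c^3/12 - 7*c/2


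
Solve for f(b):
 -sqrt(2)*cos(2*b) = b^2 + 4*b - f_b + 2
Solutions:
 f(b) = C1 + b^3/3 + 2*b^2 + 2*b + sqrt(2)*sin(2*b)/2


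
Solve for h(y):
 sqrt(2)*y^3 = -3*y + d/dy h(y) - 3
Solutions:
 h(y) = C1 + sqrt(2)*y^4/4 + 3*y^2/2 + 3*y


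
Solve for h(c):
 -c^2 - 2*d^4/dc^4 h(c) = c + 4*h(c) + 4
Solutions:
 h(c) = -c^2/4 - c/4 + (C1*sin(2^(3/4)*c/2) + C2*cos(2^(3/4)*c/2))*exp(-2^(3/4)*c/2) + (C3*sin(2^(3/4)*c/2) + C4*cos(2^(3/4)*c/2))*exp(2^(3/4)*c/2) - 1


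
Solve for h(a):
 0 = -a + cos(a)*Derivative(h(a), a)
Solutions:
 h(a) = C1 + Integral(a/cos(a), a)


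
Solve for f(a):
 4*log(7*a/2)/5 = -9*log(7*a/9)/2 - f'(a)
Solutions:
 f(a) = C1 - 53*a*log(a)/10 - 53*a*log(7)/10 + 4*a*log(2)/5 + 53*a/10 + 9*a*log(3)


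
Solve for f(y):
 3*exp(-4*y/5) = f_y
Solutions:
 f(y) = C1 - 15*exp(-4*y/5)/4


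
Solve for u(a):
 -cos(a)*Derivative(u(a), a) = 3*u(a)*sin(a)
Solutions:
 u(a) = C1*cos(a)^3


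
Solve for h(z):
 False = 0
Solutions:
 h(z) = C1 + zoo*z - log(cos(z))/2


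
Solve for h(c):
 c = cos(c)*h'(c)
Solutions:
 h(c) = C1 + Integral(c/cos(c), c)


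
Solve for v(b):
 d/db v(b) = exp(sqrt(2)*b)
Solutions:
 v(b) = C1 + sqrt(2)*exp(sqrt(2)*b)/2


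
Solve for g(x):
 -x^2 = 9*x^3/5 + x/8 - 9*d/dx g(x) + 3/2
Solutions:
 g(x) = C1 + x^4/20 + x^3/27 + x^2/144 + x/6


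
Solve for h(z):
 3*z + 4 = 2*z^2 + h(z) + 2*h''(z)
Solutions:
 h(z) = C1*sin(sqrt(2)*z/2) + C2*cos(sqrt(2)*z/2) - 2*z^2 + 3*z + 12


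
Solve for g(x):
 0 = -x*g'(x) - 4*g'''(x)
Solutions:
 g(x) = C1 + Integral(C2*airyai(-2^(1/3)*x/2) + C3*airybi(-2^(1/3)*x/2), x)


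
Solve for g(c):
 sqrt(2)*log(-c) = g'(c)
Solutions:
 g(c) = C1 + sqrt(2)*c*log(-c) - sqrt(2)*c


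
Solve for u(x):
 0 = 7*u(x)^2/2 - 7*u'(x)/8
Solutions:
 u(x) = -1/(C1 + 4*x)


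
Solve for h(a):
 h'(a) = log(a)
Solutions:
 h(a) = C1 + a*log(a) - a


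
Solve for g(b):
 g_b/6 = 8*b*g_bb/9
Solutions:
 g(b) = C1 + C2*b^(19/16)


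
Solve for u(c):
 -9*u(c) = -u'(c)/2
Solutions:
 u(c) = C1*exp(18*c)


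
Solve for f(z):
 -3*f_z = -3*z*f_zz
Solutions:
 f(z) = C1 + C2*z^2


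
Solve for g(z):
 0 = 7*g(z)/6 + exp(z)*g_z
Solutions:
 g(z) = C1*exp(7*exp(-z)/6)


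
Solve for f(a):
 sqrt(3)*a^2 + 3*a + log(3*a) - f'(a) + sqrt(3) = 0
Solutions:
 f(a) = C1 + sqrt(3)*a^3/3 + 3*a^2/2 + a*log(a) - a + a*log(3) + sqrt(3)*a


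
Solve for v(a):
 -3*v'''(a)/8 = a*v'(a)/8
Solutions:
 v(a) = C1 + Integral(C2*airyai(-3^(2/3)*a/3) + C3*airybi(-3^(2/3)*a/3), a)


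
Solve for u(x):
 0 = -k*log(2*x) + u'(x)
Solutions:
 u(x) = C1 + k*x*log(x) - k*x + k*x*log(2)


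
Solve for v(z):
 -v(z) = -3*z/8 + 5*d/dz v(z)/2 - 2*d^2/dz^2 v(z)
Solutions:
 v(z) = C1*exp(z*(5 - sqrt(57))/8) + C2*exp(z*(5 + sqrt(57))/8) + 3*z/8 - 15/16


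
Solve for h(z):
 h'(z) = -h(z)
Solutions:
 h(z) = C1*exp(-z)


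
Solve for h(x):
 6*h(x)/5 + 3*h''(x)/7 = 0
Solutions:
 h(x) = C1*sin(sqrt(70)*x/5) + C2*cos(sqrt(70)*x/5)


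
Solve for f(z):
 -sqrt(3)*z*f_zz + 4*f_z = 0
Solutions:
 f(z) = C1 + C2*z^(1 + 4*sqrt(3)/3)


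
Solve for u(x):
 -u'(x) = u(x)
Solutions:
 u(x) = C1*exp(-x)


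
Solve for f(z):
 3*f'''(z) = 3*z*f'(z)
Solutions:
 f(z) = C1 + Integral(C2*airyai(z) + C3*airybi(z), z)


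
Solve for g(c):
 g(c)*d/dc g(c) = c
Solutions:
 g(c) = -sqrt(C1 + c^2)
 g(c) = sqrt(C1 + c^2)


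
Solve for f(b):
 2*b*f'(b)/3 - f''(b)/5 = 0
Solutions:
 f(b) = C1 + C2*erfi(sqrt(15)*b/3)


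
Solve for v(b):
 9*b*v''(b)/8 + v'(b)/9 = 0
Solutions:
 v(b) = C1 + C2*b^(73/81)


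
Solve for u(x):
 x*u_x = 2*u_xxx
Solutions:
 u(x) = C1 + Integral(C2*airyai(2^(2/3)*x/2) + C3*airybi(2^(2/3)*x/2), x)


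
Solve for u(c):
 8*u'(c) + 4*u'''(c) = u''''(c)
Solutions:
 u(c) = C1 + C2*exp(c*(-2^(2/3)*(3*sqrt(177) + 43)^(1/3) - 8*2^(1/3)/(3*sqrt(177) + 43)^(1/3) + 8)/6)*sin(2^(1/3)*sqrt(3)*c*(-2^(1/3)*(3*sqrt(177) + 43)^(1/3) + 8/(3*sqrt(177) + 43)^(1/3))/6) + C3*exp(c*(-2^(2/3)*(3*sqrt(177) + 43)^(1/3) - 8*2^(1/3)/(3*sqrt(177) + 43)^(1/3) + 8)/6)*cos(2^(1/3)*sqrt(3)*c*(-2^(1/3)*(3*sqrt(177) + 43)^(1/3) + 8/(3*sqrt(177) + 43)^(1/3))/6) + C4*exp(c*(8*2^(1/3)/(3*sqrt(177) + 43)^(1/3) + 4 + 2^(2/3)*(3*sqrt(177) + 43)^(1/3))/3)


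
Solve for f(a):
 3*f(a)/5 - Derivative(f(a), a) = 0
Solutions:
 f(a) = C1*exp(3*a/5)


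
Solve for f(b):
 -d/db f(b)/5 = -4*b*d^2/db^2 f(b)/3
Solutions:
 f(b) = C1 + C2*b^(23/20)


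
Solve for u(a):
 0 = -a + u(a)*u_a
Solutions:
 u(a) = -sqrt(C1 + a^2)
 u(a) = sqrt(C1 + a^2)


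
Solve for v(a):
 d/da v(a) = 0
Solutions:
 v(a) = C1


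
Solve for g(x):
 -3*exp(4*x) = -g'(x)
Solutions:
 g(x) = C1 + 3*exp(4*x)/4


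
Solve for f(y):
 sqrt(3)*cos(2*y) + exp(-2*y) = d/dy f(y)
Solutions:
 f(y) = C1 + sqrt(3)*sin(2*y)/2 - exp(-2*y)/2


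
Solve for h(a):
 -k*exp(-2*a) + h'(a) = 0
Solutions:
 h(a) = C1 - k*exp(-2*a)/2


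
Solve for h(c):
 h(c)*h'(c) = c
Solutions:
 h(c) = -sqrt(C1 + c^2)
 h(c) = sqrt(C1 + c^2)


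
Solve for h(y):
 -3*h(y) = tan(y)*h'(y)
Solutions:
 h(y) = C1/sin(y)^3


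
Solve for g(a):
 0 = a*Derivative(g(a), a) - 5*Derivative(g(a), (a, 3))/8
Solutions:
 g(a) = C1 + Integral(C2*airyai(2*5^(2/3)*a/5) + C3*airybi(2*5^(2/3)*a/5), a)


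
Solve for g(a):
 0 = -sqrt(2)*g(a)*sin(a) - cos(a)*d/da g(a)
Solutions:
 g(a) = C1*cos(a)^(sqrt(2))


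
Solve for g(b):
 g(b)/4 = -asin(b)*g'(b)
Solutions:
 g(b) = C1*exp(-Integral(1/asin(b), b)/4)


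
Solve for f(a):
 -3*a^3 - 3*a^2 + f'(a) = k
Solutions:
 f(a) = C1 + 3*a^4/4 + a^3 + a*k


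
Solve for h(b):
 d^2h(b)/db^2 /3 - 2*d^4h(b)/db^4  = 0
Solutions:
 h(b) = C1 + C2*b + C3*exp(-sqrt(6)*b/6) + C4*exp(sqrt(6)*b/6)


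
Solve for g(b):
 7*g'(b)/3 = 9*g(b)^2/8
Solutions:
 g(b) = -56/(C1 + 27*b)


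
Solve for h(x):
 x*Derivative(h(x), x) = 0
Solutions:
 h(x) = C1


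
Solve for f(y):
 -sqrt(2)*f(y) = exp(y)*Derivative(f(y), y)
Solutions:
 f(y) = C1*exp(sqrt(2)*exp(-y))


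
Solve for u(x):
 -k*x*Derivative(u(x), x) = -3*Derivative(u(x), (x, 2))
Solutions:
 u(x) = Piecewise((-sqrt(6)*sqrt(pi)*C1*erf(sqrt(6)*x*sqrt(-k)/6)/(2*sqrt(-k)) - C2, (k > 0) | (k < 0)), (-C1*x - C2, True))


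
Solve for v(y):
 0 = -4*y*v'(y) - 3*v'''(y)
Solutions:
 v(y) = C1 + Integral(C2*airyai(-6^(2/3)*y/3) + C3*airybi(-6^(2/3)*y/3), y)


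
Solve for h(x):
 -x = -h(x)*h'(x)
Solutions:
 h(x) = -sqrt(C1 + x^2)
 h(x) = sqrt(C1 + x^2)


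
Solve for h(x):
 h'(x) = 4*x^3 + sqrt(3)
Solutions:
 h(x) = C1 + x^4 + sqrt(3)*x


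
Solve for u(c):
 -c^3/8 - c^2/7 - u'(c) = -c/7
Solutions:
 u(c) = C1 - c^4/32 - c^3/21 + c^2/14


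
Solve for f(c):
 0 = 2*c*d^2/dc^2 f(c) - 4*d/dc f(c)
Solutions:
 f(c) = C1 + C2*c^3


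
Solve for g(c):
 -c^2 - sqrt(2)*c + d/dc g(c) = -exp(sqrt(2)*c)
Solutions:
 g(c) = C1 + c^3/3 + sqrt(2)*c^2/2 - sqrt(2)*exp(sqrt(2)*c)/2


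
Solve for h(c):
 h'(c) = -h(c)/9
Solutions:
 h(c) = C1*exp(-c/9)


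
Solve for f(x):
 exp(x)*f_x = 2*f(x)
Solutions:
 f(x) = C1*exp(-2*exp(-x))


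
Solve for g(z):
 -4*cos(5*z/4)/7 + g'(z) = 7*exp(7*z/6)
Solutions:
 g(z) = C1 + 6*exp(7*z/6) + 16*sin(5*z/4)/35


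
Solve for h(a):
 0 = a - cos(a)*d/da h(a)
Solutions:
 h(a) = C1 + Integral(a/cos(a), a)


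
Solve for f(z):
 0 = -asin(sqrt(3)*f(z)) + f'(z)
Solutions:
 Integral(1/asin(sqrt(3)*_y), (_y, f(z))) = C1 + z


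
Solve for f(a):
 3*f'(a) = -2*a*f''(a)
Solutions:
 f(a) = C1 + C2/sqrt(a)


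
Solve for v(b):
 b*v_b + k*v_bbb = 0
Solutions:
 v(b) = C1 + Integral(C2*airyai(b*(-1/k)^(1/3)) + C3*airybi(b*(-1/k)^(1/3)), b)


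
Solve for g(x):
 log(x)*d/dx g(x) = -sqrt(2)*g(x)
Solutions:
 g(x) = C1*exp(-sqrt(2)*li(x))


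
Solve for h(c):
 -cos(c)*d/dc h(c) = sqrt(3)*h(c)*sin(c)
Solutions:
 h(c) = C1*cos(c)^(sqrt(3))


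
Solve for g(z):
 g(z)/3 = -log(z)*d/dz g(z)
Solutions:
 g(z) = C1*exp(-li(z)/3)


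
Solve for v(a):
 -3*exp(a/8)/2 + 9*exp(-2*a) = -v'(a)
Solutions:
 v(a) = C1 + 12*exp(a/8) + 9*exp(-2*a)/2


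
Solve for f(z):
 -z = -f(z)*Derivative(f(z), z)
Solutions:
 f(z) = -sqrt(C1 + z^2)
 f(z) = sqrt(C1 + z^2)


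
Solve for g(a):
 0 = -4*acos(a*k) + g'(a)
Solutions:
 g(a) = C1 + 4*Piecewise((a*acos(a*k) - sqrt(-a^2*k^2 + 1)/k, Ne(k, 0)), (pi*a/2, True))


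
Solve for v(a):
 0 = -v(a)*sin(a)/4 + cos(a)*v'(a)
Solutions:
 v(a) = C1/cos(a)^(1/4)


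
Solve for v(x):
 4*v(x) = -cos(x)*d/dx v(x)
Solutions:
 v(x) = C1*(sin(x)^2 - 2*sin(x) + 1)/(sin(x)^2 + 2*sin(x) + 1)


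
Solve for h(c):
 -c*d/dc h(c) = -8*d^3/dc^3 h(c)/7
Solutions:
 h(c) = C1 + Integral(C2*airyai(7^(1/3)*c/2) + C3*airybi(7^(1/3)*c/2), c)


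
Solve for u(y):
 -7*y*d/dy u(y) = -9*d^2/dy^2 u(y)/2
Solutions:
 u(y) = C1 + C2*erfi(sqrt(7)*y/3)


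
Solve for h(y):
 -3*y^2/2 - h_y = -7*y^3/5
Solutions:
 h(y) = C1 + 7*y^4/20 - y^3/2


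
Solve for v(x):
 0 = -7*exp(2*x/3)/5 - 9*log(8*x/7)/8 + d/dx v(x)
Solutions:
 v(x) = C1 + 9*x*log(x)/8 + 9*x*(-log(7) - 1 + 3*log(2))/8 + 21*exp(2*x/3)/10


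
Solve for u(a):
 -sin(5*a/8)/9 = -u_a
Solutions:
 u(a) = C1 - 8*cos(5*a/8)/45


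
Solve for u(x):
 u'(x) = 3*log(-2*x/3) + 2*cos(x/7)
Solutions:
 u(x) = C1 + 3*x*log(-x) - 3*x*log(3) - 3*x + 3*x*log(2) + 14*sin(x/7)


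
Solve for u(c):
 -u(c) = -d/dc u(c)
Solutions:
 u(c) = C1*exp(c)


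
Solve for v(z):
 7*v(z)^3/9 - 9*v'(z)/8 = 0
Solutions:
 v(z) = -9*sqrt(2)*sqrt(-1/(C1 + 56*z))/2
 v(z) = 9*sqrt(2)*sqrt(-1/(C1 + 56*z))/2


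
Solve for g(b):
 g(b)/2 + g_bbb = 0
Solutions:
 g(b) = C3*exp(-2^(2/3)*b/2) + (C1*sin(2^(2/3)*sqrt(3)*b/4) + C2*cos(2^(2/3)*sqrt(3)*b/4))*exp(2^(2/3)*b/4)


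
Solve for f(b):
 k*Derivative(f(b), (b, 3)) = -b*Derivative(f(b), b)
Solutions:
 f(b) = C1 + Integral(C2*airyai(b*(-1/k)^(1/3)) + C3*airybi(b*(-1/k)^(1/3)), b)


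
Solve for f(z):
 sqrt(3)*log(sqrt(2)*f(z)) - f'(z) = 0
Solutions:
 -2*sqrt(3)*Integral(1/(2*log(_y) + log(2)), (_y, f(z)))/3 = C1 - z


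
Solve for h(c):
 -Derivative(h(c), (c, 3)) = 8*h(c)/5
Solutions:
 h(c) = C3*exp(-2*5^(2/3)*c/5) + (C1*sin(sqrt(3)*5^(2/3)*c/5) + C2*cos(sqrt(3)*5^(2/3)*c/5))*exp(5^(2/3)*c/5)


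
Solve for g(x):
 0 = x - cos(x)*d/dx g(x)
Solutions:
 g(x) = C1 + Integral(x/cos(x), x)


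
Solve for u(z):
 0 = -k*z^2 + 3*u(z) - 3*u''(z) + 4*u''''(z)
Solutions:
 u(z) = k*z^2/3 + 2*k/3 + (C1*sin(sqrt(2)*3^(1/4)*z*sin(atan(sqrt(39)/3)/2)/2) + C2*cos(sqrt(2)*3^(1/4)*z*sin(atan(sqrt(39)/3)/2)/2))*exp(-sqrt(2)*3^(1/4)*z*cos(atan(sqrt(39)/3)/2)/2) + (C3*sin(sqrt(2)*3^(1/4)*z*sin(atan(sqrt(39)/3)/2)/2) + C4*cos(sqrt(2)*3^(1/4)*z*sin(atan(sqrt(39)/3)/2)/2))*exp(sqrt(2)*3^(1/4)*z*cos(atan(sqrt(39)/3)/2)/2)


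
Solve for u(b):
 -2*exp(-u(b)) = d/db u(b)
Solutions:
 u(b) = log(C1 - 2*b)


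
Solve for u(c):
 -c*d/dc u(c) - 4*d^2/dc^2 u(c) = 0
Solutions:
 u(c) = C1 + C2*erf(sqrt(2)*c/4)


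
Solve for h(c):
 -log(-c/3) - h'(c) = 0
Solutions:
 h(c) = C1 - c*log(-c) + c*(1 + log(3))


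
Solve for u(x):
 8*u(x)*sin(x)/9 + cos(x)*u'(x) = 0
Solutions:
 u(x) = C1*cos(x)^(8/9)


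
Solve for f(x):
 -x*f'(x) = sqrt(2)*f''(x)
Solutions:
 f(x) = C1 + C2*erf(2^(1/4)*x/2)


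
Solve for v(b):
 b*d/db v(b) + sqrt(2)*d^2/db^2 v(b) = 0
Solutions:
 v(b) = C1 + C2*erf(2^(1/4)*b/2)


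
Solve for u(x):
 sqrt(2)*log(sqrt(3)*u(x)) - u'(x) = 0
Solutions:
 -sqrt(2)*Integral(1/(2*log(_y) + log(3)), (_y, u(x))) = C1 - x


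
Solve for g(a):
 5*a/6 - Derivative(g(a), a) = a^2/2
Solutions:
 g(a) = C1 - a^3/6 + 5*a^2/12


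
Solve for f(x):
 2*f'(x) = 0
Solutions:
 f(x) = C1


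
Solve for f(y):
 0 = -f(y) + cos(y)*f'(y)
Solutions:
 f(y) = C1*sqrt(sin(y) + 1)/sqrt(sin(y) - 1)


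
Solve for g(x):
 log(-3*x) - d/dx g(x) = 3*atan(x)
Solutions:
 g(x) = C1 + x*log(-x) - 3*x*atan(x) - x + x*log(3) + 3*log(x^2 + 1)/2


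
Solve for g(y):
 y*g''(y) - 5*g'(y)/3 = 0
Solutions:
 g(y) = C1 + C2*y^(8/3)


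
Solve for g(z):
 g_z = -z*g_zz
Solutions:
 g(z) = C1 + C2*log(z)


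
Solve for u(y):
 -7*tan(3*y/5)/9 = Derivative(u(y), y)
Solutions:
 u(y) = C1 + 35*log(cos(3*y/5))/27


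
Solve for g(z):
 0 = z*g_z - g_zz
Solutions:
 g(z) = C1 + C2*erfi(sqrt(2)*z/2)


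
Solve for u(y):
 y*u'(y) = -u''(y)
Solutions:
 u(y) = C1 + C2*erf(sqrt(2)*y/2)


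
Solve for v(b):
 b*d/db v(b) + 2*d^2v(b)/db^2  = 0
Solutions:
 v(b) = C1 + C2*erf(b/2)


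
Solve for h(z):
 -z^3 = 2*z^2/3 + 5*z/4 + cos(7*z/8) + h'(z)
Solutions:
 h(z) = C1 - z^4/4 - 2*z^3/9 - 5*z^2/8 - 8*sin(7*z/8)/7


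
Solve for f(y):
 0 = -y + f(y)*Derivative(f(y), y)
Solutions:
 f(y) = -sqrt(C1 + y^2)
 f(y) = sqrt(C1 + y^2)


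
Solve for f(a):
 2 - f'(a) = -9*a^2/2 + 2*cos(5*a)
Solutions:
 f(a) = C1 + 3*a^3/2 + 2*a - 2*sin(5*a)/5


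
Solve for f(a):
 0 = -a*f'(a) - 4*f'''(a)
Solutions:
 f(a) = C1 + Integral(C2*airyai(-2^(1/3)*a/2) + C3*airybi(-2^(1/3)*a/2), a)


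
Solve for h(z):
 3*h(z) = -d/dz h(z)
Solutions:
 h(z) = C1*exp(-3*z)


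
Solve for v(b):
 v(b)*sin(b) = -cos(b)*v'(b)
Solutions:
 v(b) = C1*cos(b)


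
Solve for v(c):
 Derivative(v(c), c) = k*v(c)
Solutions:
 v(c) = C1*exp(c*k)


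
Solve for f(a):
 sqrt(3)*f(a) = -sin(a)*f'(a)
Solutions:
 f(a) = C1*(cos(a) + 1)^(sqrt(3)/2)/(cos(a) - 1)^(sqrt(3)/2)


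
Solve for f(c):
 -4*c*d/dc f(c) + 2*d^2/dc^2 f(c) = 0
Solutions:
 f(c) = C1 + C2*erfi(c)


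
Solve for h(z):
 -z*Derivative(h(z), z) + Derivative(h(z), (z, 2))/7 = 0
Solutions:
 h(z) = C1 + C2*erfi(sqrt(14)*z/2)


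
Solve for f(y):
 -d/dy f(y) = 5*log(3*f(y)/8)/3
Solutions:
 -3*Integral(1/(-log(_y) - log(3) + 3*log(2)), (_y, f(y)))/5 = C1 - y


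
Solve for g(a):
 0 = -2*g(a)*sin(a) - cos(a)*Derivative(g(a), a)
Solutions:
 g(a) = C1*cos(a)^2


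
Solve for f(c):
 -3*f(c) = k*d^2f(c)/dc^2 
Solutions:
 f(c) = C1*exp(-sqrt(3)*c*sqrt(-1/k)) + C2*exp(sqrt(3)*c*sqrt(-1/k))


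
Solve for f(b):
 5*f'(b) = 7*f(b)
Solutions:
 f(b) = C1*exp(7*b/5)


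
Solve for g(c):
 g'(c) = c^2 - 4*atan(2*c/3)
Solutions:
 g(c) = C1 + c^3/3 - 4*c*atan(2*c/3) + 3*log(4*c^2 + 9)


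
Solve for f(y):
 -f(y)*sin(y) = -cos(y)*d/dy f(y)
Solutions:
 f(y) = C1/cos(y)


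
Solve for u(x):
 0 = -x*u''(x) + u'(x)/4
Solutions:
 u(x) = C1 + C2*x^(5/4)


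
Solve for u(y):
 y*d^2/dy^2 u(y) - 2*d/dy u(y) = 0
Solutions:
 u(y) = C1 + C2*y^3


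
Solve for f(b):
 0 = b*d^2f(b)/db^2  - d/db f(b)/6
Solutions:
 f(b) = C1 + C2*b^(7/6)


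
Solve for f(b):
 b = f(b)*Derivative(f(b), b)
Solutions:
 f(b) = -sqrt(C1 + b^2)
 f(b) = sqrt(C1 + b^2)


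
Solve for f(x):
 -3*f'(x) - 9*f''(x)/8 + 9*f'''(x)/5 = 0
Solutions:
 f(x) = C1 + C2*exp(x*(15 - sqrt(4065))/48) + C3*exp(x*(15 + sqrt(4065))/48)


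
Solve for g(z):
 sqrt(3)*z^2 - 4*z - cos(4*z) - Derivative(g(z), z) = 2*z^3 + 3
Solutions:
 g(z) = C1 - z^4/2 + sqrt(3)*z^3/3 - 2*z^2 - 3*z - sin(4*z)/4


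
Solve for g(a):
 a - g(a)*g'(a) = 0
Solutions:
 g(a) = -sqrt(C1 + a^2)
 g(a) = sqrt(C1 + a^2)


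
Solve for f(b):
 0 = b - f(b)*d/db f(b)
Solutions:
 f(b) = -sqrt(C1 + b^2)
 f(b) = sqrt(C1 + b^2)


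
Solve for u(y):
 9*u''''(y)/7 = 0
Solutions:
 u(y) = C1 + C2*y + C3*y^2 + C4*y^3


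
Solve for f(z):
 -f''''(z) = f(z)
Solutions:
 f(z) = (C1*sin(sqrt(2)*z/2) + C2*cos(sqrt(2)*z/2))*exp(-sqrt(2)*z/2) + (C3*sin(sqrt(2)*z/2) + C4*cos(sqrt(2)*z/2))*exp(sqrt(2)*z/2)


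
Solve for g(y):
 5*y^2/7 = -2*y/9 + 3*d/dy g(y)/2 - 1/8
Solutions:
 g(y) = C1 + 10*y^3/63 + 2*y^2/27 + y/12


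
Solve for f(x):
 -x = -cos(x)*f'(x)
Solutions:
 f(x) = C1 + Integral(x/cos(x), x)


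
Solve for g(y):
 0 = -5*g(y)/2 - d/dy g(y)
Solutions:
 g(y) = C1*exp(-5*y/2)


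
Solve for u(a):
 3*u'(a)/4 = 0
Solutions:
 u(a) = C1


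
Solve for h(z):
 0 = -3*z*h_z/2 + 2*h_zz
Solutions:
 h(z) = C1 + C2*erfi(sqrt(6)*z/4)


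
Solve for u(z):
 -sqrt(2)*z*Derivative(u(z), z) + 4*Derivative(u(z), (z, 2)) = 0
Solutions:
 u(z) = C1 + C2*erfi(2^(3/4)*z/4)
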